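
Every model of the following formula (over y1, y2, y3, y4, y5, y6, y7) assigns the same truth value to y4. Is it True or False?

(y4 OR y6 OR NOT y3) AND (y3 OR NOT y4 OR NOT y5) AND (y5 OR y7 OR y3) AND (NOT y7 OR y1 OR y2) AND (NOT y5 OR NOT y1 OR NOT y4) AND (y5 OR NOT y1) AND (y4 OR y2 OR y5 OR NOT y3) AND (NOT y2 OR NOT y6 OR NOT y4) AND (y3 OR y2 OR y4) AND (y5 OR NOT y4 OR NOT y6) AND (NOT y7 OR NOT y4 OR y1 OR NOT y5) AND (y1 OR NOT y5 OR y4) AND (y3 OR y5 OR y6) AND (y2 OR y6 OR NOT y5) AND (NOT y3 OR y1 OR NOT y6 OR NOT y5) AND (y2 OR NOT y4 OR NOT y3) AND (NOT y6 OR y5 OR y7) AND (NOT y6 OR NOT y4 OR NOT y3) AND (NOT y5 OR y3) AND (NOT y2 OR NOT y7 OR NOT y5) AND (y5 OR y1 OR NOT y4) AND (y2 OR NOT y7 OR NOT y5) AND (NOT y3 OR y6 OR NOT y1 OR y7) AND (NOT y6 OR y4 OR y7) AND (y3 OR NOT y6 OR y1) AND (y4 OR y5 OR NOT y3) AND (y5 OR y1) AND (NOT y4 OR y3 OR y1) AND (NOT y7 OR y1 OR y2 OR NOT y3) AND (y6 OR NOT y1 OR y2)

True

Suppose y4 = false.
Case y6 = true:
The clause (y7) is unit, so y7 = true.
Case y1 = true:
The clause (y5) is unit, so y5 = true.
The clause (y3) is unit, so y3 = true.
The clause (NOT y2) is unit, so y2 = false.
Now (y2) is unsatisfied and unit — conflict.
Backtrack on y1: now try y1 = false.
The clause (y2) is unit, so y2 = true.
The clause (NOT y5) is unit, so y5 = false.
Now (y5) is unsatisfied and unit — conflict.
Neither y1 = true nor y1 = false works.
Backtrack on y6: now try y6 = false.
The clause (NOT y3) is unit, so y3 = false.
The clause (y2) is unit, so y2 = true.
The clause (y5) is unit, so y5 = true.
Now (NOT y5) is unsatisfied and unit — conflict.
Neither y6 = true nor y6 = false works.
So every satisfying assignment has y4 = True.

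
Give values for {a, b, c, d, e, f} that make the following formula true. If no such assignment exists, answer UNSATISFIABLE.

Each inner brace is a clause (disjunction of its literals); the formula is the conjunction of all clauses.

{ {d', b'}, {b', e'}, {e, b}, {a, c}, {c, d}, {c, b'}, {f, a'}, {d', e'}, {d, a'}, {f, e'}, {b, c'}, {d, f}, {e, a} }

UNSATISFIABLE

Case d = 0:
The clause (c) is unit, so c = 1.
The clause (a') is unit, so a = 0.
The clause (b) is unit, so b = 1.
The clause (e') is unit, so e = 0.
But (e) is also a unit clause — contradiction.
Backtrack on d: now try d = 1.
The clause (b') is unit, so b = 0.
The clause (e) is unit, so e = 1.
But (e') is also a unit clause — contradiction.
Both values of d lead to a conflict.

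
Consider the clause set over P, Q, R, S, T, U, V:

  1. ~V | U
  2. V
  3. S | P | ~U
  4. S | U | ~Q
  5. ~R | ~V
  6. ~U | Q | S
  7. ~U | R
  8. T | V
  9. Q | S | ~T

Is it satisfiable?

(V) alone gives V = 1.
(U) alone gives U = 1.
(~R) alone gives R = 0.
That conflicts with the unit clause (R).
No assignment satisfies every clause.

No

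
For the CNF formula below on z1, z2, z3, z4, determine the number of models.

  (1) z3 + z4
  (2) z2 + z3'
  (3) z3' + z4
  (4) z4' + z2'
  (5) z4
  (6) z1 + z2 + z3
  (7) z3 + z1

1

There are 2^4 = 16 truth assignments over (z1, z2, z3, z4).
Check each against the 7 clauses (columns in the order z1, z2, z3, z4):
  F F F F  ✗ fails (z3 + z4)
  F F F T  ✗ fails (z1 + z2 + z3)
  F F T F  ✗ fails (z2 + z3')
  F F T T  ✗ fails (z2 + z3')
  F T F F  ✗ fails (z3 + z4)
  F T F T  ✗ fails (z4' + z2')
  F T T F  ✗ fails (z3' + z4)
  F T T T  ✗ fails (z4' + z2')
  T F F F  ✗ fails (z3 + z4)
  T F F T  ✓ satisfies all
  T F T F  ✗ fails (z2 + z3')
  T F T T  ✗ fails (z2 + z3')
  T T F F  ✗ fails (z3 + z4)
  T T F T  ✗ fails (z4' + z2')
  T T T F  ✗ fails (z3' + z4)
  T T T T  ✗ fails (z4' + z2')
1 of the 16 rows is a model.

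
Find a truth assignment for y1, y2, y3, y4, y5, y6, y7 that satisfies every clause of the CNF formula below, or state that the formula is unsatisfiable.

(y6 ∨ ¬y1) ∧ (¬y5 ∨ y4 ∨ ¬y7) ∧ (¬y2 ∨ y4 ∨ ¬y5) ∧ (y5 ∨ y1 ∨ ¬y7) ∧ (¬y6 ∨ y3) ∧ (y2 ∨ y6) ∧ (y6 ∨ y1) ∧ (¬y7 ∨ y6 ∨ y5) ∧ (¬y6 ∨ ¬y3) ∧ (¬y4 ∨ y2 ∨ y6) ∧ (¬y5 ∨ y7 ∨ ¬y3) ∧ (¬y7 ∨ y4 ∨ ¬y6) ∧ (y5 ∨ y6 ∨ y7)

UNSATISFIABLE

Suppose y6 = True.
Unit clause (y3) forces y3 = True.
But (¬y3) is also a unit clause — contradiction.
So y6 must be the other value — set y6 = False.
Unit clause (¬y1) forces y1 = False.
But (y1) is also a unit clause — contradiction.
Either choice for y6 ends in contradiction.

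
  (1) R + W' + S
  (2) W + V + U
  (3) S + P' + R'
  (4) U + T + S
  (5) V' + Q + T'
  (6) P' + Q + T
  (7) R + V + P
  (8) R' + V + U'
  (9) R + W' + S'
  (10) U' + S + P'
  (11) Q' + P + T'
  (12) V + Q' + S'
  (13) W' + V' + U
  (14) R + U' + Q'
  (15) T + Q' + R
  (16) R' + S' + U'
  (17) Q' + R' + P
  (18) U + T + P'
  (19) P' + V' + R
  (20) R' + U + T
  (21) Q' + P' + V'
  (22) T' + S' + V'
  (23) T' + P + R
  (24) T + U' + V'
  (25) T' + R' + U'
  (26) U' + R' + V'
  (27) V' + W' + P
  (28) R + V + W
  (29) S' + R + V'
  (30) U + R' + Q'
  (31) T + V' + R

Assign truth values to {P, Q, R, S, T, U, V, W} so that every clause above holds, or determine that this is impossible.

P ↦ 0,  Q ↦ 0,  R ↦ 1,  S ↦ 0,  T ↦ 1,  U ↦ 0,  V ↦ 0,  W ↦ 1

Case R = 1:
Case S = 0:
Unit clause (P') forces P = 0.
Unit clause (Q') forces Q = 0.
Case U = 0:
Unit clause (T) forces T = 1.
Unit clause (V') forces V = 0.
Unit clause (W) forces W = 1.
All clauses are satisfied.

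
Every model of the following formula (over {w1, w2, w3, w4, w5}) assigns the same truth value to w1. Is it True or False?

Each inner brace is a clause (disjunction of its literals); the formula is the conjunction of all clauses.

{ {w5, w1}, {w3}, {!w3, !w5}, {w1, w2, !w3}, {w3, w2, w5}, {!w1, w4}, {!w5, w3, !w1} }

True

Suppose w1 = false.
Unit clause (w5) forces w5 = true.
Unit clause (w3) forces w3 = true.
Now (!w3) is unsatisfied and unit — conflict.
So every satisfying assignment has w1 = True.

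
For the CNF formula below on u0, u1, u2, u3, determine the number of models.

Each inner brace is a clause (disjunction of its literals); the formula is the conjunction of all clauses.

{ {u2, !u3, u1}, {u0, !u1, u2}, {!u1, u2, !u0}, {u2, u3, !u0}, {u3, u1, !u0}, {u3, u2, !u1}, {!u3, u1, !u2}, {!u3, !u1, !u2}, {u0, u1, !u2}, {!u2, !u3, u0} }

There are 2^4 = 16 truth assignments over (u0, u1, u2, u3).
Check each against the 10 clauses (columns in the order u0, u1, u2, u3):
  F F F F  ✓ satisfies all
  F F F T  ✗ fails (u2 || !u3 || u1)
  F F T F  ✗ fails (u0 || u1 || !u2)
  F F T T  ✗ fails (!u3 || u1 || !u2)
  F T F F  ✗ fails (u0 || !u1 || u2)
  F T F T  ✗ fails (u0 || !u1 || u2)
  F T T F  ✓ satisfies all
  F T T T  ✗ fails (!u3 || !u1 || !u2)
  T F F F  ✗ fails (u2 || u3 || !u0)
  T F F T  ✗ fails (u2 || !u3 || u1)
  T F T F  ✗ fails (u3 || u1 || !u0)
  T F T T  ✗ fails (!u3 || u1 || !u2)
  T T F F  ✗ fails (!u1 || u2 || !u0)
  T T F T  ✗ fails (!u1 || u2 || !u0)
  T T T F  ✓ satisfies all
  T T T T  ✗ fails (!u3 || !u1 || !u2)
3 of the 16 rows are models.

3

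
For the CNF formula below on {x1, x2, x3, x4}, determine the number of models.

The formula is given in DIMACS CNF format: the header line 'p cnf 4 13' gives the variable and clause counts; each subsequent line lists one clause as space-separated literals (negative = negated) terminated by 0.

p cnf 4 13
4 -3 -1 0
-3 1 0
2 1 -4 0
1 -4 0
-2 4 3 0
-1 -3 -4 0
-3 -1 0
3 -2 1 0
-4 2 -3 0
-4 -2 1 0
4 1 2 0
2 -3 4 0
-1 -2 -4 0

2

There are 2^4 = 16 truth assignments over (x1, x2, x3, x4).
Check each against the 13 clauses (columns in the order x1, x2, x3, x4):
  F F F F  ✗ fails (x4 ∨ x1 ∨ x2)
  F F F T  ✗ fails (x2 ∨ x1 ∨ ¬x4)
  F F T F  ✗ fails (¬x3 ∨ x1)
  F F T T  ✗ fails (¬x3 ∨ x1)
  F T F F  ✗ fails (¬x2 ∨ x4 ∨ x3)
  F T F T  ✗ fails (x1 ∨ ¬x4)
  F T T F  ✗ fails (¬x3 ∨ x1)
  F T T T  ✗ fails (¬x3 ∨ x1)
  T F F F  ✓ satisfies all
  T F F T  ✓ satisfies all
  T F T F  ✗ fails (x4 ∨ ¬x3 ∨ ¬x1)
  T F T T  ✗ fails (¬x1 ∨ ¬x3 ∨ ¬x4)
  T T F F  ✗ fails (¬x2 ∨ x4 ∨ x3)
  T T F T  ✗ fails (¬x1 ∨ ¬x2 ∨ ¬x4)
  T T T F  ✗ fails (x4 ∨ ¬x3 ∨ ¬x1)
  T T T T  ✗ fails (¬x1 ∨ ¬x3 ∨ ¬x4)
2 of the 16 rows are models.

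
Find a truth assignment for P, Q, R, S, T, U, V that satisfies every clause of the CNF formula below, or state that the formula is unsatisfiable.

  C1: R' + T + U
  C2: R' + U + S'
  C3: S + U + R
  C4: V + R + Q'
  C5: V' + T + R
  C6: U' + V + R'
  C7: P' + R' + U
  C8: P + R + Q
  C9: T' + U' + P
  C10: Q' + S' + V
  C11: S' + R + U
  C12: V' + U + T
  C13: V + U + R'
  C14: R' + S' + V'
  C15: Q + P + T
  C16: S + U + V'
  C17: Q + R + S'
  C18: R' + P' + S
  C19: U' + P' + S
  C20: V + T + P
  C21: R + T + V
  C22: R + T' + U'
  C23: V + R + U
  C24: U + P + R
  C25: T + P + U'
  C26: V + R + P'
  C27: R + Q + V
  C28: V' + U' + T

UNSATISFIABLE

Suppose R = 0.
Suppose S = 1.
The clause (U) is unit, so U = 1.
The clause (Q) is unit, so Q = 1.
The clause (V) is unit, so V = 1.
The clause (T) is unit, so T = 1.
Now (T') is unsatisfied and unit — conflict.
That branch fails; take S = 0 instead.
The clause (U) is unit, so U = 1.
The clause (P') is unit, so P = 0.
The clause (Q) is unit, so Q = 1.
The clause (V) is unit, so V = 1.
The clause (T) is unit, so T = 1.
Now (T') is unsatisfied and unit — conflict.
Both values of S lead to a conflict.
That branch fails; take R = 1 instead.
Suppose T = 1.
Suppose U = 1.
The clause (V) is unit, so V = 1.
The clause (P) is unit, so P = 1.
The clause (S') is unit, so S = 0.
Now (S) is unsatisfied and unit — conflict.
That branch fails; take U = 0 instead.
The clause (S') is unit, so S = 0.
The clause (P') is unit, so P = 0.
The clause (V) is unit, so V = 1.
Now (V') is unsatisfied and unit — conflict.
Both values of U lead to a conflict.
That branch fails; take T = 0 instead.
The clause (U) is unit, so U = 1.
The clause (V) is unit, so V = 1.
Now (V') is unsatisfied and unit — conflict.
Both values of T lead to a conflict.
Both values of R lead to a conflict.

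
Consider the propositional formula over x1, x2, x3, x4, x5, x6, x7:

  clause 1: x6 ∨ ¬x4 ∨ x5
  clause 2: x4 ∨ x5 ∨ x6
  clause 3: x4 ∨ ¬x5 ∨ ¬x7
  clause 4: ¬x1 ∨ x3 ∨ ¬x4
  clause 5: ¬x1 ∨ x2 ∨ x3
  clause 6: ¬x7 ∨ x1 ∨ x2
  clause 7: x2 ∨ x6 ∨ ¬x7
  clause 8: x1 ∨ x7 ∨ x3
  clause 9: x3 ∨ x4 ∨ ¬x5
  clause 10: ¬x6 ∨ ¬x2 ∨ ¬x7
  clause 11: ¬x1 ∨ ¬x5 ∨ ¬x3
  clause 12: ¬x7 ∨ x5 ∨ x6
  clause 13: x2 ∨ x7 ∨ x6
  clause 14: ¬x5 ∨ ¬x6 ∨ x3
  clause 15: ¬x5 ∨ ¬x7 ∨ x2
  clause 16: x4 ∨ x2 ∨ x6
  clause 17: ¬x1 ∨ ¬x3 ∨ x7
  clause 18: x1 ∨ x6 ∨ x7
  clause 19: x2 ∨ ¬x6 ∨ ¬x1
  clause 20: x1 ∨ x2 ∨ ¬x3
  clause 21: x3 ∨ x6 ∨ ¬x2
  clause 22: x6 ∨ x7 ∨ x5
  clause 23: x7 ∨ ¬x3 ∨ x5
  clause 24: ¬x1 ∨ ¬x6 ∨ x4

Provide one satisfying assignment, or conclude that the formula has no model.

x1=False; x2=True; x3=True; x4=True; x5=True; x6=True; x7=False

Branch on x6: set x6 = True.
Branch on x2: set x2 = True.
From the singleton clause (¬x7), x7 = False.
Branch on x1: set x1 = False.
From the singleton clause (x3), x3 = True.
From the singleton clause (x5), x5 = True.
No clause remains; x4 is free.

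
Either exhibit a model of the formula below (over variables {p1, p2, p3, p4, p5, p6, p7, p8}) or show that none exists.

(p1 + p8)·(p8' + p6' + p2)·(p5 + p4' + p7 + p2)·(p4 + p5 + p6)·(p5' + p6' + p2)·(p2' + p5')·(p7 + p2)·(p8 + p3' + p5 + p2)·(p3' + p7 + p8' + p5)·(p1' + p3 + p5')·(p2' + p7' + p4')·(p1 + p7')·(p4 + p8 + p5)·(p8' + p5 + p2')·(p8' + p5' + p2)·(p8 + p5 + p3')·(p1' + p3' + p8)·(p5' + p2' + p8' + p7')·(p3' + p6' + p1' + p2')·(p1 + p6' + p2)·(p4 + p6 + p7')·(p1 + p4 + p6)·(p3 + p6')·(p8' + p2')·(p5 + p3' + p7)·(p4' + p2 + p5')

Case p1 = 1:
Case p2 = 0:
The clause (p7) is unit, so p7 = 1.
Case p8 = 1:
The clause (p6') is unit, so p6 = 0.
The clause (p5') is unit, so p5 = 0.
The clause (p4) is unit, so p4 = 1.
Every clause is now satisfied; p3 is unconstrained.

p1: 1; p2: 0; p3: 0; p4: 1; p5: 0; p6: 0; p7: 1; p8: 1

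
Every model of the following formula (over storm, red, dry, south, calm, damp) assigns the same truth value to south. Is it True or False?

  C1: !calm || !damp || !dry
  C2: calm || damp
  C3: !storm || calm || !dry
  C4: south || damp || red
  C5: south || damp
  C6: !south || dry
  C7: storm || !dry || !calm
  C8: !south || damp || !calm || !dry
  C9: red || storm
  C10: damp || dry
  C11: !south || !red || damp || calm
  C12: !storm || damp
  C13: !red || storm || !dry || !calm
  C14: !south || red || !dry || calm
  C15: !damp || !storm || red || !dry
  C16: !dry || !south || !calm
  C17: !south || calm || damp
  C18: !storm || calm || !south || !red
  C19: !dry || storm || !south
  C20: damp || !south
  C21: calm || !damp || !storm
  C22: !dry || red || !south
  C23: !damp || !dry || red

False

Suppose south = true.
From the singleton clause (dry), dry = true.
From the singleton clause (!calm), calm = false.
From the singleton clause (damp), damp = true.
From the singleton clause (!storm), storm = false.
Now (storm) is unsatisfied and unit — conflict.
So every satisfying assignment has south = False.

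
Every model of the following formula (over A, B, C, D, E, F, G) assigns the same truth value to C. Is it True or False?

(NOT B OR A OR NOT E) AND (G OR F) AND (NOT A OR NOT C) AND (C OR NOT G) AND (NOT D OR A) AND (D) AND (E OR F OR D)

False

Suppose C = true.
From the singleton clause (NOT A), A = false.
From the singleton clause (NOT D), D = false.
But (D) is also a unit clause — contradiction.
So every satisfying assignment has C = False.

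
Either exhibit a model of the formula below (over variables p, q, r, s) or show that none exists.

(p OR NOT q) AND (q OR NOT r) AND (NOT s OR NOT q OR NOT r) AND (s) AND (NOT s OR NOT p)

The clause (s) is unit, so s = true.
The clause (NOT p) is unit, so p = false.
The clause (NOT q) is unit, so q = false.
The clause (NOT r) is unit, so r = false.
All clauses are satisfied.

p: false; q: false; r: false; s: true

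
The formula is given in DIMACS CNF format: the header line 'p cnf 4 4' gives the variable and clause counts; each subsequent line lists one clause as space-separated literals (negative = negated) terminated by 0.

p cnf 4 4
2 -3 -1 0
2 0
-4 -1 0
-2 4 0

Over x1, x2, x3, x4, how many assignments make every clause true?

There are 2^4 = 16 truth assignments over (x1, x2, x3, x4).
Check each against the 4 clauses (columns in the order x1, x2, x3, x4):
  F F F F  ✗ fails (x2)
  F F F T  ✗ fails (x2)
  F F T F  ✗ fails (x2)
  F F T T  ✗ fails (x2)
  F T F F  ✗ fails (¬x2 ∨ x4)
  F T F T  ✓ satisfies all
  F T T F  ✗ fails (¬x2 ∨ x4)
  F T T T  ✓ satisfies all
  T F F F  ✗ fails (x2)
  T F F T  ✗ fails (x2)
  T F T F  ✗ fails (x2 ∨ ¬x3 ∨ ¬x1)
  T F T T  ✗ fails (x2 ∨ ¬x3 ∨ ¬x1)
  T T F F  ✗ fails (¬x2 ∨ x4)
  T T F T  ✗ fails (¬x4 ∨ ¬x1)
  T T T F  ✗ fails (¬x2 ∨ x4)
  T T T T  ✗ fails (¬x4 ∨ ¬x1)
2 of the 16 rows are models.

2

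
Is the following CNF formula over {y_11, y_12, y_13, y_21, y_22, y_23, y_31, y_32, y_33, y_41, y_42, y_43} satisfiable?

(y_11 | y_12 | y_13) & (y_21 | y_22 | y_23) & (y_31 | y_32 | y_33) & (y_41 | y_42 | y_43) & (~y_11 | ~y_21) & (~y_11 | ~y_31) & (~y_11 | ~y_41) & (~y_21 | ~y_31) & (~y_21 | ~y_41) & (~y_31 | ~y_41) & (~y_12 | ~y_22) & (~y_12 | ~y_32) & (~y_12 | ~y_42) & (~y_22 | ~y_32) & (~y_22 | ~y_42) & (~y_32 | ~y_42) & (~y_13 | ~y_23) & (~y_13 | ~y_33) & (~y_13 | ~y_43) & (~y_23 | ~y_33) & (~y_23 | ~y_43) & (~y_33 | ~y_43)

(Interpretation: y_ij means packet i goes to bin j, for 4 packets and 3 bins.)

Case y_11 = 0:
Case y_12 = 1:
(~y_22) alone gives y_22 = 0.
(~y_32) alone gives y_32 = 0.
(~y_42) alone gives y_42 = 0.
Case y_21 = 1:
(~y_31) alone gives y_31 = 0.
(y_33) alone gives y_33 = 1.
(~y_41) alone gives y_41 = 0.
(y_43) alone gives y_43 = 1.
But (~y_43) is also a unit clause — contradiction.
So y_21 must be the other value — set y_21 = 0.
(y_23) alone gives y_23 = 1.
(~y_13) alone gives y_13 = 0.
(~y_33) alone gives y_33 = 0.
(y_31) alone gives y_31 = 1.
(~y_41) alone gives y_41 = 0.
(y_43) alone gives y_43 = 1.
But (~y_43) is also a unit clause — contradiction.
Neither y_21 = 1 nor y_21 = 0 works.
So y_12 must be the other value — set y_12 = 0.
(y_13) alone gives y_13 = 1.
(~y_23) alone gives y_23 = 0.
(~y_33) alone gives y_33 = 0.
(~y_43) alone gives y_43 = 0.
Case y_21 = 1:
(~y_31) alone gives y_31 = 0.
(y_32) alone gives y_32 = 1.
(~y_41) alone gives y_41 = 0.
(y_42) alone gives y_42 = 1.
But (~y_42) is also a unit clause — contradiction.
So y_21 must be the other value — set y_21 = 0.
(y_22) alone gives y_22 = 1.
(~y_32) alone gives y_32 = 0.
(y_31) alone gives y_31 = 1.
(~y_41) alone gives y_41 = 0.
(y_42) alone gives y_42 = 1.
But (~y_42) is also a unit clause — contradiction.
Neither y_21 = 1 nor y_21 = 0 works.
Neither y_12 = 1 nor y_12 = 0 works.
So y_11 must be the other value — set y_11 = 1.
(~y_21) alone gives y_21 = 0.
(~y_31) alone gives y_31 = 0.
(~y_41) alone gives y_41 = 0.
Case y_22 = 1:
(~y_12) alone gives y_12 = 0.
(~y_32) alone gives y_32 = 0.
(y_33) alone gives y_33 = 1.
(~y_42) alone gives y_42 = 0.
(y_43) alone gives y_43 = 1.
But (~y_43) is also a unit clause — contradiction.
So y_22 must be the other value — set y_22 = 0.
(y_23) alone gives y_23 = 1.
(~y_13) alone gives y_13 = 0.
(~y_33) alone gives y_33 = 0.
(y_32) alone gives y_32 = 1.
(~y_12) alone gives y_12 = 0.
(~y_42) alone gives y_42 = 0.
(y_43) alone gives y_43 = 1.
But (~y_43) is also a unit clause — contradiction.
Neither y_22 = 1 nor y_22 = 0 works.
Neither y_11 = 1 nor y_11 = 0 works.
No assignment satisfies every clause.

No, unsatisfiable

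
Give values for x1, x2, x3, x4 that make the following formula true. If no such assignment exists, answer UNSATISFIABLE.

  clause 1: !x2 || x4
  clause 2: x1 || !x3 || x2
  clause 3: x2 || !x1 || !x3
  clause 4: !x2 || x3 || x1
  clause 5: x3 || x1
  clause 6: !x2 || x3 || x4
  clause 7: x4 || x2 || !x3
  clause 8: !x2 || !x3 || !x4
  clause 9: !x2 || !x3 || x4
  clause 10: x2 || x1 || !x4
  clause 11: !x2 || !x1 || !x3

x1: true,  x2: false,  x3: false,  x4: true

Suppose x2 = false.
Suppose x1 = true.
(!x3) alone gives x3 = false.
Every clause is now satisfied; x4 is unconstrained.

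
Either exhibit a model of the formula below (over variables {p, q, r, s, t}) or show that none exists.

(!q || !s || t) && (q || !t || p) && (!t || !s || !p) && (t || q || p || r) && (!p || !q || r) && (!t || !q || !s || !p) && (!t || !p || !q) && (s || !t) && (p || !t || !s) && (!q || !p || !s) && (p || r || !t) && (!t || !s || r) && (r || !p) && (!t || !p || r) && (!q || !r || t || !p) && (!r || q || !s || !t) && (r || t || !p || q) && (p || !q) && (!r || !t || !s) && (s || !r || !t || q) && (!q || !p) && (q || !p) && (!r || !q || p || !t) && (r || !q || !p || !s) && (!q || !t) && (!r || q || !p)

p ↦ false, q ↦ false, r ↦ true, s ↦ false, t ↦ false

Case s = false:
From the singleton clause (!t), t = false.
Case r = true:
Case q = false:
From the singleton clause (!p), p = false.
All clauses are satisfied.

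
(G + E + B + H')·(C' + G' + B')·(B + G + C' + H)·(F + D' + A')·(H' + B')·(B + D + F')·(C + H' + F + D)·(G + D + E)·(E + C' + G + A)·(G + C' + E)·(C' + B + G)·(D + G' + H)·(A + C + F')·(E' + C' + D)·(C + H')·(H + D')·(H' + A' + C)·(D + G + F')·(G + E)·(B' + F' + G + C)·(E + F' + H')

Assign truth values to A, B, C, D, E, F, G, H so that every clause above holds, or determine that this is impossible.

Case H = 1:
Unit clause (B') forces B = 0.
Unit clause (C) forces C = 1.
Unit clause (G) forces G = 1.
Case D = 1:
Case F = 1:
Unit clause (E) forces E = 1.
All clauses hold; A can take either value.

A ↦ 0,  B ↦ 0,  C ↦ 1,  D ↦ 1,  E ↦ 1,  F ↦ 1,  G ↦ 1,  H ↦ 1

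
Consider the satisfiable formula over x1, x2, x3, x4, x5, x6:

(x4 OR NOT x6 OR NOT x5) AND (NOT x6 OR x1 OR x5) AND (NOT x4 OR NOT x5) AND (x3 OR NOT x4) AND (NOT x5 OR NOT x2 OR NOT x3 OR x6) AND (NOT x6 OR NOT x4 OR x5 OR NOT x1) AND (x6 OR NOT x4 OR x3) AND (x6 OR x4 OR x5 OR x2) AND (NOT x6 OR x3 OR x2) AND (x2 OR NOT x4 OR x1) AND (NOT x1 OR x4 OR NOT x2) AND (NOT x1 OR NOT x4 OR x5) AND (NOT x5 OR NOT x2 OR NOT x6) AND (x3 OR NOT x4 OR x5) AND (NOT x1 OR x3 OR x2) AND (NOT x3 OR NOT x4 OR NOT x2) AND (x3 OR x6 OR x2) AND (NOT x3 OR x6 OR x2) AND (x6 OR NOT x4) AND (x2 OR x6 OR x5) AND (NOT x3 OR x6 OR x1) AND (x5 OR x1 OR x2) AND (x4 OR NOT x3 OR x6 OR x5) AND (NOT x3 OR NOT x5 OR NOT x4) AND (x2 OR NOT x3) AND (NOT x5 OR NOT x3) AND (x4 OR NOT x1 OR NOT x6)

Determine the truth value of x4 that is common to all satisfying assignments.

Suppose x4 = true.
From the singleton clause (NOT x5), x5 = false.
From the singleton clause (x3), x3 = true.
From the singleton clause (NOT x1), x1 = false.
From the singleton clause (NOT x6), x6 = false.
Now (x6) is unsatisfied and unit — conflict.
So every satisfying assignment has x4 = False.

False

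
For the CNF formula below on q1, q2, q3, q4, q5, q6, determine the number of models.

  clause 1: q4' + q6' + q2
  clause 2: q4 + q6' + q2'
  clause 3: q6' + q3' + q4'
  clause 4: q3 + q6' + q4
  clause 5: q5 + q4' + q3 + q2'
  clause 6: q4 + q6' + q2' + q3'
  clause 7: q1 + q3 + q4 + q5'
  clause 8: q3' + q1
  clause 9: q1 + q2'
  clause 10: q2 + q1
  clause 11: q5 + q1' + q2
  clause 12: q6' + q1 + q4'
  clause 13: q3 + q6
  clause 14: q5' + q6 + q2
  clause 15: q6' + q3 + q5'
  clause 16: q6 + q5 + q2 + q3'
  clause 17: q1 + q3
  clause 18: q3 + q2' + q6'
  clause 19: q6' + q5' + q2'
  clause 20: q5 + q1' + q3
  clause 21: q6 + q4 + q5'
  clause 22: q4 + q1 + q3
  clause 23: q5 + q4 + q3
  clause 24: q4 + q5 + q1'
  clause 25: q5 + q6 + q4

There are 2^6 = 64 truth assignments over (q1, q2, q3, q4, q5, q6).
Split on q5. With q5 = 1, the clauses containing q5 are satisfied and q5' drops from the rest; 2 of the 2^5 = 32 assignments to the other variables satisfy what remains.
With q5 = 0, by the same count on the reduced clause set, 1 assignment works.
(One model: q1=T, q2=F, q3=T, q4=F, q5=T, q6=T.)
Total: 2 + 1 = 3.

3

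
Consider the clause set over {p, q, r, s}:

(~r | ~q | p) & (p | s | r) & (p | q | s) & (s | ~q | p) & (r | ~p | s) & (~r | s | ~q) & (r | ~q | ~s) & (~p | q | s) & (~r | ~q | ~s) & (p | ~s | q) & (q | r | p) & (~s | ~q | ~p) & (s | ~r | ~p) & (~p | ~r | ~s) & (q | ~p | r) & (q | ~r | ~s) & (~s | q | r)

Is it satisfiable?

Unsatisfiable

Case r = 0:
Case p = 1:
(s) alone gives s = 1.
(~q) alone gives q = 0.
But (q) is also a unit clause — contradiction.
That branch fails; take p = 0 instead.
(s) alone gives s = 1.
(~q) alone gives q = 0.
But (q) is also a unit clause — contradiction.
Both values of p lead to a conflict.
That branch fails; take r = 1 instead.
Case q = 0:
(~s) alone gives s = 0.
(p) alone gives p = 1.
But (~p) is also a unit clause — contradiction.
That branch fails; take q = 1 instead.
(p) alone gives p = 1.
(s) alone gives s = 1.
But (~s) is also a unit clause — contradiction.
Both values of q lead to a conflict.
Both values of r lead to a conflict.
No assignment satisfies every clause.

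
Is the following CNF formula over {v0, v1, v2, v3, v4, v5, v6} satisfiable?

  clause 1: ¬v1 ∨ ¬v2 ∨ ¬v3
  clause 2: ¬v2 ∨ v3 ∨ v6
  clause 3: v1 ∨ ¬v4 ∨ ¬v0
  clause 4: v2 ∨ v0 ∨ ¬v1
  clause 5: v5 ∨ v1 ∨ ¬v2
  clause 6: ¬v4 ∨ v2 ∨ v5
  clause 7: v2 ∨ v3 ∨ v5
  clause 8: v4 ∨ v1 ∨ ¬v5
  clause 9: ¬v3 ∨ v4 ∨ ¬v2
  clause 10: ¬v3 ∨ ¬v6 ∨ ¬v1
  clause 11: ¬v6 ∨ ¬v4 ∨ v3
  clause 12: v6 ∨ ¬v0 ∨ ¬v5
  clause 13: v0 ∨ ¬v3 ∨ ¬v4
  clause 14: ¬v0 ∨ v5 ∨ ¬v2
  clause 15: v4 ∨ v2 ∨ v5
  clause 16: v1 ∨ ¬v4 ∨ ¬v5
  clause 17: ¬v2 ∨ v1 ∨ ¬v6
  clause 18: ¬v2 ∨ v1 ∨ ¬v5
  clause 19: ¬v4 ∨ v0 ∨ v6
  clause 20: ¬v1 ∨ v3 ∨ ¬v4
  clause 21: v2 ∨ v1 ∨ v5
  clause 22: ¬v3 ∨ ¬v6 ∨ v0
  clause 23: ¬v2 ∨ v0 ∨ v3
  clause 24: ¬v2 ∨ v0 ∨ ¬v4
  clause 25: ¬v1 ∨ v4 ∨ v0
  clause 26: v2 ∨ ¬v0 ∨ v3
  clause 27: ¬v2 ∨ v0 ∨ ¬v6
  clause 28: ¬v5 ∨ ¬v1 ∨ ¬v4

Yes

Try v1 = True.
Try v2 = True.
Unit clause (¬v3) forces v3 = False.
Unit clause (v6) forces v6 = True.
Unit clause (¬v4) forces v4 = False.
Unit clause (v0) forces v0 = True.
Unit clause (v5) forces v5 = True.
All clauses are satisfied.
A satisfying assignment: v0=True, v1=True, v2=True, v3=False, v4=False, v5=True, v6=True.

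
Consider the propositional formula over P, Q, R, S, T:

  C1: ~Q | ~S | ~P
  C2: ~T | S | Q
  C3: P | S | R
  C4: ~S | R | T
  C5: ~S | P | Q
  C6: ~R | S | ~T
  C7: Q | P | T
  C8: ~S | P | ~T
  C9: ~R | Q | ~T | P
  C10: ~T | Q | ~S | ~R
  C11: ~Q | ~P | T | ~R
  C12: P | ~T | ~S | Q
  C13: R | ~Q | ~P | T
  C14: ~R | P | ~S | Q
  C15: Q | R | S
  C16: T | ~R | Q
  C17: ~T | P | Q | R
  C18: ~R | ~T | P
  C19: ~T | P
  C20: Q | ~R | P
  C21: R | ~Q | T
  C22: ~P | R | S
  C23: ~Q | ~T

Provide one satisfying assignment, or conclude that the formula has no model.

Suppose T = 0.
Suppose S = 0.
Suppose P = 0.
(R) alone gives R = 1.
(Q) alone gives Q = 1.
Every clause now holds.

P: 0, Q: 1, R: 1, S: 0, T: 0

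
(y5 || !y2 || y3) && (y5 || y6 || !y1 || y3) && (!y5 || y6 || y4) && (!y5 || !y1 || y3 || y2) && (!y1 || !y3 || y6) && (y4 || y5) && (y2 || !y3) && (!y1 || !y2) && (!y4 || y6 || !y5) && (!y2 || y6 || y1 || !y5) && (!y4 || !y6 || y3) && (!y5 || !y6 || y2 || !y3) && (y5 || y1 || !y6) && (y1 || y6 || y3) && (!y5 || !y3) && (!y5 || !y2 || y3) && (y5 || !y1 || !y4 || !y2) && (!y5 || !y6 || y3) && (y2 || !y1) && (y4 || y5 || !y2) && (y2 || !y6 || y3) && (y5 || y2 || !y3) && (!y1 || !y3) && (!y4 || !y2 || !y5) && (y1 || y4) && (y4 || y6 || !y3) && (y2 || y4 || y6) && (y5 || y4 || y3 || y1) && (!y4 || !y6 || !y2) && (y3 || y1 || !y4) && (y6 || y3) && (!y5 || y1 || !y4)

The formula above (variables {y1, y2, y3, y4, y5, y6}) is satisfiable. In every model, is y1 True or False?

False

Suppose y1 = true.
(!y2) alone gives y2 = false.
That conflicts with the unit clause (y2).
So every satisfying assignment has y1 = False.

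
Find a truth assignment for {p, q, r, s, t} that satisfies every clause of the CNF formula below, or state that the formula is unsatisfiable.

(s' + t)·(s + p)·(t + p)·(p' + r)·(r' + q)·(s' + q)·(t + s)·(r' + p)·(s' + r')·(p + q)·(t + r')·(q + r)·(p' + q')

Suppose s = 1.
The clause (t) is unit, so t = 1.
The clause (q) is unit, so q = 1.
The clause (r') is unit, so r = 0.
The clause (p') is unit, so p = 0.
This assignment satisfies each clause.

p: 0; q: 1; r: 0; s: 1; t: 1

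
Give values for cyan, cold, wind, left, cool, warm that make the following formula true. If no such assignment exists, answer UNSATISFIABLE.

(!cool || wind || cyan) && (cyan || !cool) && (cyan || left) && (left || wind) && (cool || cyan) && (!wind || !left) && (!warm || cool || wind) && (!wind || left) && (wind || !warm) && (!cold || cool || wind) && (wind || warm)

UNSATISFIABLE

Case cyan = true:
Case left = true:
From the singleton clause (!wind), wind = false.
From the singleton clause (!warm), warm = false.
Now (warm) is unsatisfied and unit — conflict.
So left must be the other value — set left = false.
From the singleton clause (wind), wind = true.
Now (!wind) is unsatisfied and unit — conflict.
Both values of left lead to a conflict.
So cyan must be the other value — set cyan = false.
From the singleton clause (!cool), cool = false.
Now (cool) is unsatisfied and unit — conflict.
Both values of cyan lead to a conflict.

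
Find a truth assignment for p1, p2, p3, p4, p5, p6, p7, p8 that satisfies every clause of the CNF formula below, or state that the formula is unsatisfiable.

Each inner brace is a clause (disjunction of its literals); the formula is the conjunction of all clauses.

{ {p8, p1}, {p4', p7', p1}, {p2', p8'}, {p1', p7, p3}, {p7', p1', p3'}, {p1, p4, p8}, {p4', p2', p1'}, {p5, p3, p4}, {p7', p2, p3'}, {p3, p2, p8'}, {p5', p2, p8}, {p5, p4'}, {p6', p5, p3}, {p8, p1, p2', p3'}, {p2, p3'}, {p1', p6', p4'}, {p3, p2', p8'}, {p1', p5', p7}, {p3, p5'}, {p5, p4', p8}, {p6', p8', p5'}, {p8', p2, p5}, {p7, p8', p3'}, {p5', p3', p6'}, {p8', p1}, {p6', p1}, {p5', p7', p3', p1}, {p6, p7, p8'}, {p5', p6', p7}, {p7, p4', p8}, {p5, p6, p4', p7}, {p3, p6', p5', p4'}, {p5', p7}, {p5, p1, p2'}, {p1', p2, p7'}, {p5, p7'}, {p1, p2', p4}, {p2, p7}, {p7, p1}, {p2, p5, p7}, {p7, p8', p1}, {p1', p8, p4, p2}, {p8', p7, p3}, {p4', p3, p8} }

p1=1; p2=1; p3=1; p4=0; p5=0; p6=1; p7=0; p8=0

Branch on p8: set p8 = 0.
Unit clause (p1) forces p1 = 1.
Branch on p7: set p7 = 0.
Unit clause (p3) forces p3 = 1.
Unit clause (p2) forces p2 = 1.
Unit clause (p4') forces p4 = 0.
Unit clause (p5') forces p5 = 0.
All clauses hold; p6 can take either value.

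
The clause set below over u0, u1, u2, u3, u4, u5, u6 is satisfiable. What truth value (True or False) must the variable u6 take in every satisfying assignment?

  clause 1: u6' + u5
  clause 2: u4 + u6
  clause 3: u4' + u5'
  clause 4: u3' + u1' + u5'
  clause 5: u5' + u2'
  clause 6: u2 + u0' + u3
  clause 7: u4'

True

Suppose u6 = 0.
The clause (u4) is unit, so u4 = 1.
But (u4') is also a unit clause — contradiction.
So every satisfying assignment has u6 = True.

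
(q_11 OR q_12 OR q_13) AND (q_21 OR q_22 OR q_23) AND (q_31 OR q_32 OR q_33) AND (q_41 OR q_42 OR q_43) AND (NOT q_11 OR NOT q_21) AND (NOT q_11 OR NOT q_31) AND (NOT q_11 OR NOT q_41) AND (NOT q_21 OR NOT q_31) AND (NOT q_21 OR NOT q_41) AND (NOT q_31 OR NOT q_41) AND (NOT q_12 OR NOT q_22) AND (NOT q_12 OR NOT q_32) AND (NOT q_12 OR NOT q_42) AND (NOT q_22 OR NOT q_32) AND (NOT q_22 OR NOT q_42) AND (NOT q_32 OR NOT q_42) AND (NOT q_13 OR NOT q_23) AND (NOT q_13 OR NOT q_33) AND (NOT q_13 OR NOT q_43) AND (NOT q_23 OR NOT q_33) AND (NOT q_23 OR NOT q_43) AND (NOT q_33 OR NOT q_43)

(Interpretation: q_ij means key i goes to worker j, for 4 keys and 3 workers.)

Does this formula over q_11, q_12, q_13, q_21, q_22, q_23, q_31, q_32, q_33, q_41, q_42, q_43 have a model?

Branch on q_11: set q_11 = false.
Branch on q_12: set q_12 = true.
(NOT q_22) alone gives q_22 = false.
(NOT q_32) alone gives q_32 = false.
(NOT q_42) alone gives q_42 = false.
Branch on q_21: set q_21 = true.
(NOT q_31) alone gives q_31 = false.
(q_33) alone gives q_33 = true.
(NOT q_41) alone gives q_41 = false.
(q_43) alone gives q_43 = true.
Now (NOT q_43) is unsatisfied and unit — conflict.
That branch fails; take q_21 = false instead.
(q_23) alone gives q_23 = true.
(NOT q_13) alone gives q_13 = false.
(NOT q_33) alone gives q_33 = false.
(q_31) alone gives q_31 = true.
(NOT q_41) alone gives q_41 = false.
(q_43) alone gives q_43 = true.
Now (NOT q_43) is unsatisfied and unit — conflict.
Either choice for q_21 ends in contradiction.
That branch fails; take q_12 = false instead.
(q_13) alone gives q_13 = true.
(NOT q_23) alone gives q_23 = false.
(NOT q_33) alone gives q_33 = false.
(NOT q_43) alone gives q_43 = false.
Branch on q_21: set q_21 = true.
(NOT q_31) alone gives q_31 = false.
(q_32) alone gives q_32 = true.
(NOT q_41) alone gives q_41 = false.
(q_42) alone gives q_42 = true.
Now (NOT q_42) is unsatisfied and unit — conflict.
That branch fails; take q_21 = false instead.
(q_22) alone gives q_22 = true.
(NOT q_32) alone gives q_32 = false.
(q_31) alone gives q_31 = true.
(NOT q_41) alone gives q_41 = false.
(q_42) alone gives q_42 = true.
Now (NOT q_42) is unsatisfied and unit — conflict.
Either choice for q_21 ends in contradiction.
Either choice for q_12 ends in contradiction.
That branch fails; take q_11 = true instead.
(NOT q_21) alone gives q_21 = false.
(NOT q_31) alone gives q_31 = false.
(NOT q_41) alone gives q_41 = false.
Branch on q_22: set q_22 = true.
(NOT q_12) alone gives q_12 = false.
(NOT q_32) alone gives q_32 = false.
(q_33) alone gives q_33 = true.
(NOT q_42) alone gives q_42 = false.
(q_43) alone gives q_43 = true.
Now (NOT q_43) is unsatisfied and unit — conflict.
That branch fails; take q_22 = false instead.
(q_23) alone gives q_23 = true.
(NOT q_13) alone gives q_13 = false.
(NOT q_33) alone gives q_33 = false.
(q_32) alone gives q_32 = true.
(NOT q_12) alone gives q_12 = false.
(NOT q_42) alone gives q_42 = false.
(q_43) alone gives q_43 = true.
Now (NOT q_43) is unsatisfied and unit — conflict.
Either choice for q_22 ends in contradiction.
Either choice for q_11 ends in contradiction.
No assignment satisfies every clause.

Unsatisfiable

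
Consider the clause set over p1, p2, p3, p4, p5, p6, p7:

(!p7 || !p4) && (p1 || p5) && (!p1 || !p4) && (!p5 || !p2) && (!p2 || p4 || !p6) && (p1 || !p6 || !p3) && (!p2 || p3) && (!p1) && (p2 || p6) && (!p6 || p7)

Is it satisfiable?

(!p1) alone gives p1 = false.
(p5) alone gives p5 = true.
(!p2) alone gives p2 = false.
(p6) alone gives p6 = true.
(!p3) alone gives p3 = false.
(p7) alone gives p7 = true.
(!p4) alone gives p4 = false.
This assignment satisfies each clause.
A satisfying assignment: p1: false; p2: false; p3: false; p4: false; p5: true; p6: true; p7: true.

Satisfiable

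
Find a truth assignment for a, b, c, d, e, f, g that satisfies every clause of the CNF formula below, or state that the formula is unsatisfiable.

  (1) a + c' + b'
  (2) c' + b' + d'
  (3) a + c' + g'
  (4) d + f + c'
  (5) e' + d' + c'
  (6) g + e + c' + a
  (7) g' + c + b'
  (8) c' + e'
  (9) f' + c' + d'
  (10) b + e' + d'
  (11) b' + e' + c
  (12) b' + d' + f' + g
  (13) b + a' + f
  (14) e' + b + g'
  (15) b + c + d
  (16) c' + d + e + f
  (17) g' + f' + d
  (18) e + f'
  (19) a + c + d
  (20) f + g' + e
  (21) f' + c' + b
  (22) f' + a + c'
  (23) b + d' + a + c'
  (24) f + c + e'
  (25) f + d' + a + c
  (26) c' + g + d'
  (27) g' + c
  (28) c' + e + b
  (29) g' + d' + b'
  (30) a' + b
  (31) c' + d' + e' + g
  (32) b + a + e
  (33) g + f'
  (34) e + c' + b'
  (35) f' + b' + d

Suppose c = 0.
(g') alone gives g = 0.
(f') alone gives f = 0.
(e') alone gives e = 0.
Suppose b = 1.
Suppose a = 1.
Every clause is now satisfied; d is unconstrained.

a=1, b=1, c=0, d=1, e=0, f=0, g=0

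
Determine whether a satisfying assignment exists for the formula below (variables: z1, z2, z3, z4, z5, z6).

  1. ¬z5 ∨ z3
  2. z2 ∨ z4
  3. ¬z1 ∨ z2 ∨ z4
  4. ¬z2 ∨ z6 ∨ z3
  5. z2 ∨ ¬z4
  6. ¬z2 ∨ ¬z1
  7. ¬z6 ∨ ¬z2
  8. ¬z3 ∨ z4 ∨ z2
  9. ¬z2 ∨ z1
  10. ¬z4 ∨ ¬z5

Unsatisfiable

Branch on z5: set z5 = False.
Branch on z2: set z2 = True.
The clause (¬z1) is unit, so z1 = False.
But (z1) is also a unit clause — contradiction.
Backtrack on z2: now try z2 = False.
The clause (z4) is unit, so z4 = True.
But (¬z4) is also a unit clause — contradiction.
Neither z2 = True nor z2 = False works.
Backtrack on z5: now try z5 = True.
The clause (z3) is unit, so z3 = True.
The clause (¬z4) is unit, so z4 = False.
The clause (z2) is unit, so z2 = True.
The clause (¬z1) is unit, so z1 = False.
But (z1) is also a unit clause — contradiction.
Neither z5 = True nor z5 = False works.
No assignment satisfies every clause.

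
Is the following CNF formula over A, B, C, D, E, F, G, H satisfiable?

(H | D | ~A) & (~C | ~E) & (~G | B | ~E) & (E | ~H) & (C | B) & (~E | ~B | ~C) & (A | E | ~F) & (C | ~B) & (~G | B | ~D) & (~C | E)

No, unsatisfiable

Branch on C: set C = 0.
Unit clause (B) forces B = 1.
Now (~B) is unsatisfied and unit — conflict.
So C must be the other value — set C = 1.
Unit clause (~E) forces E = 0.
Now (E) is unsatisfied and unit — conflict.
Either choice for C ends in contradiction.
No assignment satisfies every clause.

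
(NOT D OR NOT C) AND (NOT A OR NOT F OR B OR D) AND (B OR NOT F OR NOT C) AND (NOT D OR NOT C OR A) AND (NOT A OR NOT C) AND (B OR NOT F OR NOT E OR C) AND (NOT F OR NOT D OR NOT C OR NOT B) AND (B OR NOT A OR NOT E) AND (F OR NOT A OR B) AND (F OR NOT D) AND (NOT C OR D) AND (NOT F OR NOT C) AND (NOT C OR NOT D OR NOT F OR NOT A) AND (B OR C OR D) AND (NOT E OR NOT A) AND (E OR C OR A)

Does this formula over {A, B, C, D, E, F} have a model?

Yes, satisfiable

Case D = true:
Unit clause (NOT C) forces C = false.
Unit clause (F) forces F = true.
Case B = true:
Case E = false:
Unit clause (A) forces A = true.
Every clause now holds.
A satisfying assignment: A: true, B: true, C: false, D: true, E: false, F: true.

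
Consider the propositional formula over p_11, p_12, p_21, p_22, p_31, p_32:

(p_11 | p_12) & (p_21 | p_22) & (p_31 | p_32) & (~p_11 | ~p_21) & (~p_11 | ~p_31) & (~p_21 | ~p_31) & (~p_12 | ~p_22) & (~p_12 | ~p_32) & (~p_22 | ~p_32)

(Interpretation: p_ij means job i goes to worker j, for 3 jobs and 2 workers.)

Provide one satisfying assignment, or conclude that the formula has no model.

Branch on p_11: set p_11 = 1.
(~p_21) alone gives p_21 = 0.
(p_22) alone gives p_22 = 1.
(~p_31) alone gives p_31 = 0.
(p_32) alone gives p_32 = 1.
That conflicts with the unit clause (~p_32).
That branch fails; take p_11 = 0 instead.
(p_12) alone gives p_12 = 1.
(~p_22) alone gives p_22 = 0.
(p_21) alone gives p_21 = 1.
(~p_31) alone gives p_31 = 0.
(p_32) alone gives p_32 = 1.
That conflicts with the unit clause (~p_32).
Neither p_11 = 1 nor p_11 = 0 works.

UNSATISFIABLE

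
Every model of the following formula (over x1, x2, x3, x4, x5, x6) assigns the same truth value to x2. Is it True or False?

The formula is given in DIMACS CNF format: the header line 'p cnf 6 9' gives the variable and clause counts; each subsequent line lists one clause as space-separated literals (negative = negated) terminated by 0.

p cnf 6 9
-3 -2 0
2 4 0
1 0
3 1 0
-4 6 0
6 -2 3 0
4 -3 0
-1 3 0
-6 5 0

Suppose x2 = True.
(¬x3) alone gives x3 = False.
(x1) alone gives x1 = True.
Now (¬x1) is unsatisfied and unit — conflict.
So every satisfying assignment has x2 = False.

False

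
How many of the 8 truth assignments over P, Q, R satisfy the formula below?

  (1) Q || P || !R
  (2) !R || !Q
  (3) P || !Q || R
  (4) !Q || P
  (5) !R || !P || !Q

4

There are 2^3 = 8 truth assignments over (P, Q, R).
Check each against the 5 clauses (columns in the order P, Q, R):
  F F F  ✓ satisfies all
  F F T  ✗ fails (Q || P || !R)
  F T F  ✗ fails (P || !Q || R)
  F T T  ✗ fails (!R || !Q)
  T F F  ✓ satisfies all
  T F T  ✓ satisfies all
  T T F  ✓ satisfies all
  T T T  ✗ fails (!R || !Q)
4 of the 8 rows are models.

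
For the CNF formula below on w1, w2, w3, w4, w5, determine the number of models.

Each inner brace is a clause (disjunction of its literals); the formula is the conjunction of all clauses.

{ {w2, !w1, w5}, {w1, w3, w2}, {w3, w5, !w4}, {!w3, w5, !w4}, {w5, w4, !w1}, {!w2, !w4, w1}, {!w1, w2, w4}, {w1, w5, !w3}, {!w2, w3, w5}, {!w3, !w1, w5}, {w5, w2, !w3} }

10

There are 2^5 = 32 truth assignments over (w1, w2, w3, w4, w5).
Split on w5. With w5 = true, the clauses containing w5 are satisfied and !w5 drops from the rest; 10 of the 2^4 = 16 assignments to the other variables satisfy what remains.
With w5 = false, by the same count on the reduced clause set, 0 assignments work.
(One model: w1=F, w2=F, w3=T, w4=F, w5=T.)
Total: 10 + 0 = 10.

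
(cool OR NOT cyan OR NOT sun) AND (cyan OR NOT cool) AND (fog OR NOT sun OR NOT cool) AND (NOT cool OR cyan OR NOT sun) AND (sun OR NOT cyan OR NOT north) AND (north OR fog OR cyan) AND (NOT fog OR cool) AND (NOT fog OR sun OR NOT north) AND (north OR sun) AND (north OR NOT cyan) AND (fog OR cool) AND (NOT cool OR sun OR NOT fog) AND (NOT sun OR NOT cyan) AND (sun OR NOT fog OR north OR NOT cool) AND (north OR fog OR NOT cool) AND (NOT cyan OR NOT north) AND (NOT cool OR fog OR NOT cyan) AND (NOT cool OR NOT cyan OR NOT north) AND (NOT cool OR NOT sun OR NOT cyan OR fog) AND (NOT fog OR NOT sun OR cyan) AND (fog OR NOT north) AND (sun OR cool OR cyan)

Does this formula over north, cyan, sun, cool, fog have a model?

Try cyan = true.
Unit clause (north) forces north = true.
But (NOT north) is also a unit clause — contradiction.
So cyan must be the other value — set cyan = false.
Unit clause (NOT cool) forces cool = false.
Unit clause (NOT fog) forces fog = false.
But (fog) is also a unit clause — contradiction.
Either choice for cyan ends in contradiction.
No assignment satisfies every clause.

No, unsatisfiable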